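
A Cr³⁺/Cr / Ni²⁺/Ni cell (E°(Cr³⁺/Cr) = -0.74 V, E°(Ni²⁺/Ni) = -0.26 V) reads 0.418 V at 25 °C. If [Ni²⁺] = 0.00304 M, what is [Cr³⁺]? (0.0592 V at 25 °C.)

0.23 M

From the Nernst equation, log Q = n(E° − E)/0.0592 = 6(0.48 − 0.418)/0.0592 = 6.284, so Q = 1.92 × 10^6.
With Q = [Cr³⁺]^2/[Ni²⁺]^3 and the known concentrations, [Cr³⁺]^2 in the numerator gives [Cr³⁺] = 0.23 M.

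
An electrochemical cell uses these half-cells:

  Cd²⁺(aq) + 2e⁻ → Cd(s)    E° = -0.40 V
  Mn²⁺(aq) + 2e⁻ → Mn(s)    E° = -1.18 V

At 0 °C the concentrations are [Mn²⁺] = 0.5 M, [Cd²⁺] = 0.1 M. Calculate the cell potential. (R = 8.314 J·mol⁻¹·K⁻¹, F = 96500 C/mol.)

The Cd²⁺/Cd couple has the higher reduction potential and acts as the cathode, so E°_cell = -0.40 − (-1.18) = 0.78 V.
Balancing electrons gives n = 2; the reaction quotient is Q = [Mn²⁺]/[Cd²⁺] = 5.00.
E = E° − (RT/nF) ln Q = 0.78 − (8.314×273)/(2×96500) × (1.609) = 0.780 − 0.019 = 0.761 V.

0.761 V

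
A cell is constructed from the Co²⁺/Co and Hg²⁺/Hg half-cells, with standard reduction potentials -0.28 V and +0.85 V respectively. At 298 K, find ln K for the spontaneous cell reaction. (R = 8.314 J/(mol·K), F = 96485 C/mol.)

E°_cell = +0.85 − (-0.28) = 1.13 V, with n = 2 electrons transferred.
At equilibrium E = 0, so the Nernst equation gives ln K = nFE°/RT = (2)(96485)(1.13)/((8.314)(298)) = 88.01.

ln K = 88.0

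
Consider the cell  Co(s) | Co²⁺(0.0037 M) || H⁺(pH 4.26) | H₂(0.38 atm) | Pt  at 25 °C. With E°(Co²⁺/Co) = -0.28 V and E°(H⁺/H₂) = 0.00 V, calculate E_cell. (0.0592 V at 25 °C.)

0.11 V

The hydrogen couple is the cathode, so E°_cell = 0.28 V; n = 2.
[H⁺] = 10^(−4.26) = 5.5 × 10^-5 M, and Q = [Co²⁺]·P(H₂) / [H⁺]^2 = 4.66 × 10^5.
E = E° − (0.0592/2) log Q = 0.28 − (0.0592/2)(5.668) = 0.112 V.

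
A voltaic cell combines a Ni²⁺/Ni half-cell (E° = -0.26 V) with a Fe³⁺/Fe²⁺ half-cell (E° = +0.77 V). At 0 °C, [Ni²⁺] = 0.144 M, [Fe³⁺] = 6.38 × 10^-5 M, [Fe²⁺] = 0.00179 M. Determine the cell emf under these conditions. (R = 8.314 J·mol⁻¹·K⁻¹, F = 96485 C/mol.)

The Fe³⁺/Fe²⁺ couple has the higher reduction potential and acts as the cathode, so E°_cell = +0.77 − (-0.26) = 1.03 V.
Balancing electrons gives n = 2; the reaction quotient is Q = [Ni²⁺]·[Fe²⁺]^2/[Fe³⁺]^2 = 113.
E = E° − (RT/nF) ln Q = 1.03 − (8.314×273)/(2×96485) × (4.730) = 1.030 − 0.056 = 0.974 V.

0.974 V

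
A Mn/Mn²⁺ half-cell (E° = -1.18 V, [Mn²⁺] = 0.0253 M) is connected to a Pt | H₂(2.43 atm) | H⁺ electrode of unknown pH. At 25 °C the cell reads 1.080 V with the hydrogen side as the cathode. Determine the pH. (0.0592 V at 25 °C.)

pH = 2.29

E°_cell = 1.18 V and n = 2.
log Q = n(E° − E)/0.0592 = 2×(1.18 − 1.080)/0.0592 = 3.378.
With Q = [Mn²⁺]·P(H₂) / [H⁺]^2, solving for [H⁺] gives log[H⁺] = -2.295, so pH = 2.29.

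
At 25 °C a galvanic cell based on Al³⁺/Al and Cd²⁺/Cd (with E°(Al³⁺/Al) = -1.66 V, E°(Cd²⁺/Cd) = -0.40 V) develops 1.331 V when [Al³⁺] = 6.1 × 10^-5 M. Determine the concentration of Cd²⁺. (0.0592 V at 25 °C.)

From the Nernst equation, log Q = n(E° − E)/0.0592 = 6(1.26 − 1.331)/0.0592 = -7.196, so Q = 6.37 × 10^-8.
With Q = [Al³⁺]^2/[Cd²⁺]^3 and the known concentrations, [Cd²⁺]^3 in the denominator gives [Cd²⁺] = 0.39 M.

0.39 M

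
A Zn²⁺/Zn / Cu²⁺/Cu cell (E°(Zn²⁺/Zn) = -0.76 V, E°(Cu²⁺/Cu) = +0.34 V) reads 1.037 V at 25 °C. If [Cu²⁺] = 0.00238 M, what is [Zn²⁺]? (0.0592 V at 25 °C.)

From the Nernst equation, log Q = n(E° − E)/0.0592 = 2(1.10 − 1.037)/0.0592 = 2.128, so Q = 134.
With Q = [Zn²⁺]/[Cu²⁺] and the known concentrations, [Zn²⁺] in the numerator gives [Zn²⁺] = 0.32 M.

0.32 M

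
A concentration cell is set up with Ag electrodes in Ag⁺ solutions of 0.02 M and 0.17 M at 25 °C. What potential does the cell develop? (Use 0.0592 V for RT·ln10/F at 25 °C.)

0.055 V

Both half-cells are Ag⁺/Ag, so E°_cell = 0. The concentrated side is the cathode; the cell reaction moves Ag⁺ from high to low concentration with n = 1.
Q = [Ag⁺]_dilute/[Ag⁺]_conc = 0.02/0.17 = 0.118.
E = 0 − (0.0592/1) log Q = −(0.0592/1)(-0.929) = 0.0550 V.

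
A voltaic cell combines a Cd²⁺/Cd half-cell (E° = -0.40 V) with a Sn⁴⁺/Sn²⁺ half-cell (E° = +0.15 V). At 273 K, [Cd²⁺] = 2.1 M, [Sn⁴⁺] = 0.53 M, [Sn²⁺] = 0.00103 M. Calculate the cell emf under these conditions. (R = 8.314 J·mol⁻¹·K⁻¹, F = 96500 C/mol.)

0.615 V

The Sn⁴⁺/Sn²⁺ couple has the higher reduction potential and acts as the cathode, so E°_cell = +0.15 − (-0.40) = 0.55 V.
Balancing electrons gives n = 2; the reaction quotient is Q = [Cd²⁺]·[Sn²⁺]/[Sn⁴⁺] = 0.00408.
E = E° − (RT/nF) ln Q = 0.55 − (8.314×273)/(2×96500) × (-5.501) = 0.550 + 0.065 = 0.615 V.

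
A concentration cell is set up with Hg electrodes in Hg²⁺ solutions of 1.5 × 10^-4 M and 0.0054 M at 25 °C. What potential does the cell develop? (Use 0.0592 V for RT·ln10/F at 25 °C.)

Both half-cells are Hg²⁺/Hg, so E°_cell = 0. The concentrated side is the cathode; the cell reaction moves Hg²⁺ from high to low concentration with n = 2.
Q = [Hg²⁺]_dilute/[Hg²⁺]_conc = 1.5 × 10^-4/0.0054 = 0.0278.
E = 0 − (0.0592/2) log Q = −(0.0592/2)(-1.556) = 0.0461 V.

0.046 V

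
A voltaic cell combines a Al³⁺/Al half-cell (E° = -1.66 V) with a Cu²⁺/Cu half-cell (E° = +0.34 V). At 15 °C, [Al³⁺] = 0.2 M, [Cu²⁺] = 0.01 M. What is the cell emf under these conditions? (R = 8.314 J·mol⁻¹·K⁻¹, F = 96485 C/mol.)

The Cu²⁺/Cu couple has the higher reduction potential and acts as the cathode, so E°_cell = +0.34 − (-1.66) = 2.00 V.
Balancing electrons gives n = 6; the reaction quotient is Q = [Al³⁺]^2/[Cu²⁺]^3 = 4 × 10^4.
E = E° − (RT/nF) ln Q = 2.00 − (8.314×288)/(6×96485) × (10.597) = 2.000 − 0.044 = 1.956 V.

1.96 V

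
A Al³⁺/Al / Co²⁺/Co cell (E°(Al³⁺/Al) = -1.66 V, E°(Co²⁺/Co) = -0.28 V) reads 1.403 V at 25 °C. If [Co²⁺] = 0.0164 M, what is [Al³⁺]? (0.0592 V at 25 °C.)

1.4 × 10^-4 M

From the Nernst equation, log Q = n(E° − E)/0.0592 = 6(1.38 − 1.403)/0.0592 = -2.331, so Q = 0.00467.
With Q = [Al³⁺]^2/[Co²⁺]^3 and the known concentrations, [Al³⁺]^2 in the numerator gives [Al³⁺] = 1.4 × 10^-4 M.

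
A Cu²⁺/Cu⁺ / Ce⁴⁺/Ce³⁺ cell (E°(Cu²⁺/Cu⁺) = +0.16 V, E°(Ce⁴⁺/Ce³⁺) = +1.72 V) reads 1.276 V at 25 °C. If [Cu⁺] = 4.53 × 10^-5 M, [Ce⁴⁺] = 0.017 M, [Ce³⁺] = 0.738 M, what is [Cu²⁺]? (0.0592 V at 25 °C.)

From the Nernst equation, log Q = n(E° − E)/0.0592 = 1(1.56 − 1.276)/0.0592 = 4.797, so Q = 6.27 × 10^4.
With Q = [Cu²⁺]·[Ce³⁺]/([Cu⁺]·[Ce⁴⁺]) and the known concentrations, [Cu²⁺] in the numerator gives [Cu²⁺] = 0.065 M.

0.065 M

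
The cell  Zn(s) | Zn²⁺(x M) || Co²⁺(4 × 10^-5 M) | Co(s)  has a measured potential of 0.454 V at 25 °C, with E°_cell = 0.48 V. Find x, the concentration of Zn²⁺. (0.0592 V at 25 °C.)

From the Nernst equation, log Q = n(E° − E)/0.0592 = 2(0.48 − 0.454)/0.0592 = 0.878, so Q = 7.56.
With Q = [Zn²⁺]/[Co²⁺] and the known concentrations, [Zn²⁺] in the numerator gives [Zn²⁺] = 3 × 10^-4 M.

3 × 10^-4 M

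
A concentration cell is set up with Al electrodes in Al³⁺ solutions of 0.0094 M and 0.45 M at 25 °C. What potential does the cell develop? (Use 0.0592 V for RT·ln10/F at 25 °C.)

0.033 V

Both half-cells are Al³⁺/Al, so E°_cell = 0. The concentrated side is the cathode; the cell reaction moves Al³⁺ from high to low concentration with n = 3.
Q = [Al³⁺]_dilute/[Al³⁺]_conc = 0.0094/0.45 = 0.0209.
E = 0 − (0.0592/3) log Q = −(0.0592/3)(-1.680) = 0.0332 V.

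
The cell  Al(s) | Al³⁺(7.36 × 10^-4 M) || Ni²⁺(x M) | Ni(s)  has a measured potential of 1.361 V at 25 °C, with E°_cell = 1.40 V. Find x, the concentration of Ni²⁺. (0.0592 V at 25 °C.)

From the Nernst equation, log Q = n(E° − E)/0.0592 = 6(1.40 − 1.361)/0.0592 = 3.953, so Q = 8970.
With Q = [Al³⁺]^2/[Ni²⁺]^3 and the known concentrations, [Ni²⁺]^3 in the denominator gives [Ni²⁺] = 3.9 × 10^-4 M.

3.9 × 10^-4 M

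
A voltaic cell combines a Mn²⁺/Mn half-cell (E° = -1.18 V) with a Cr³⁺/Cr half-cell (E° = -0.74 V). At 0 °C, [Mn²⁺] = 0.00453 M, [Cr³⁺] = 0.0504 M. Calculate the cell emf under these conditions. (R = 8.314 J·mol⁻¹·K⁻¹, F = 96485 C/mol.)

0.480 V

The Cr³⁺/Cr couple has the higher reduction potential and acts as the cathode, so E°_cell = -0.74 − (-1.18) = 0.44 V.
Balancing electrons gives n = 6; the reaction quotient is Q = [Mn²⁺]^3/[Cr³⁺]^2 = 3.66 × 10^-5.
E = E° − (RT/nF) ln Q = 0.44 − (8.314×273)/(6×96485) × (-10.216) = 0.440 + 0.040 = 0.480 V.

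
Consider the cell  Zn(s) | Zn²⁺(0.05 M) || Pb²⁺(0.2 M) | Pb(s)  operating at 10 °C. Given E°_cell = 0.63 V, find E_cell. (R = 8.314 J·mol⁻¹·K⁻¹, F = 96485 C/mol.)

0.647 V

Balancing electrons gives n = 2; the reaction quotient is Q = [Zn²⁺]/[Pb²⁺] = 0.250.
E = E° − (RT/nF) ln Q = 0.63 − (8.314×283)/(2×96485) × (-1.386) = 0.630 + 0.017 = 0.647 V.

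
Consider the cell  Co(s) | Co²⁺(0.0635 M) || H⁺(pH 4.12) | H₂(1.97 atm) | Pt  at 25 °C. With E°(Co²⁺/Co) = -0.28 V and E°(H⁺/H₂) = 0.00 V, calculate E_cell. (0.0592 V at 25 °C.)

The hydrogen couple is the cathode, so E°_cell = 0.28 V; n = 2.
[H⁺] = 10^(−4.12) = 7.6 × 10^-5 M, and Q = [Co²⁺]·P(H₂) / [H⁺]^2 = 2.17 × 10^7.
E = E° − (0.0592/2) log Q = 0.28 − (0.0592/2)(7.337) = 0.063 V.

0.063 V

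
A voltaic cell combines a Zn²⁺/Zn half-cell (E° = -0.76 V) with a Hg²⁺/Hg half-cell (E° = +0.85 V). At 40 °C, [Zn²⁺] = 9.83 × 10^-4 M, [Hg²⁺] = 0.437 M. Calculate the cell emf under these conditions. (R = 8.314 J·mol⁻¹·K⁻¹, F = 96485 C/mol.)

The Hg²⁺/Hg couple has the higher reduction potential and acts as the cathode, so E°_cell = +0.85 − (-0.76) = 1.61 V.
Balancing electrons gives n = 2; the reaction quotient is Q = [Zn²⁺]/[Hg²⁺] = 0.00225.
E = E° − (RT/nF) ln Q = 1.61 − (8.314×313)/(2×96485) × (-6.097) = 1.610 + 0.082 = 1.692 V.

1.69 V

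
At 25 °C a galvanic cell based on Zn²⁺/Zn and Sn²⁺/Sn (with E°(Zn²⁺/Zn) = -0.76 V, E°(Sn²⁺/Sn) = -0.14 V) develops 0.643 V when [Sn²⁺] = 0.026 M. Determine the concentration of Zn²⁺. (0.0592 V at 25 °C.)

0.0043 M

From the Nernst equation, log Q = n(E° − E)/0.0592 = 2(0.62 − 0.643)/0.0592 = -0.777, so Q = 0.167.
With Q = [Zn²⁺]/[Sn²⁺] and the known concentrations, [Zn²⁺] in the numerator gives [Zn²⁺] = 0.0043 M.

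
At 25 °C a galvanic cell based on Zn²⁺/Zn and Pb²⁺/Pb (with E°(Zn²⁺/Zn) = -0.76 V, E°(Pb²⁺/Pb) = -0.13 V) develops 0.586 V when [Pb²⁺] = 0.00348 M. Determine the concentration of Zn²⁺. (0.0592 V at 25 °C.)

From the Nernst equation, log Q = n(E° − E)/0.0592 = 2(0.63 − 0.586)/0.0592 = 1.486, so Q = 30.7.
With Q = [Zn²⁺]/[Pb²⁺] and the known concentrations, [Zn²⁺] in the numerator gives [Zn²⁺] = 0.11 M.

0.11 M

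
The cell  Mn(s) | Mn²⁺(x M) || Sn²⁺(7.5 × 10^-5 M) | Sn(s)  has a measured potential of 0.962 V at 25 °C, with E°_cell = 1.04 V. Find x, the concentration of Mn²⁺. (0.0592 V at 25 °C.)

0.032 M

From the Nernst equation, log Q = n(E° − E)/0.0592 = 2(1.04 − 0.962)/0.0592 = 2.635, so Q = 432.
With Q = [Mn²⁺]/[Sn²⁺] and the known concentrations, [Mn²⁺] in the numerator gives [Mn²⁺] = 0.032 M.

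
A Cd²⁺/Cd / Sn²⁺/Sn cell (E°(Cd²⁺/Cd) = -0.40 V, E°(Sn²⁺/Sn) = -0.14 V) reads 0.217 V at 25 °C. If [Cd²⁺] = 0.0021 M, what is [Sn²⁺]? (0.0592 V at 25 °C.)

From the Nernst equation, log Q = n(E° − E)/0.0592 = 2(0.26 − 0.217)/0.0592 = 1.453, so Q = 28.4.
With Q = [Cd²⁺]/[Sn²⁺] and the known concentrations, [Sn²⁺] in the denominator gives [Sn²⁺] = 7.4 × 10^-5 M.

7.4 × 10^-5 M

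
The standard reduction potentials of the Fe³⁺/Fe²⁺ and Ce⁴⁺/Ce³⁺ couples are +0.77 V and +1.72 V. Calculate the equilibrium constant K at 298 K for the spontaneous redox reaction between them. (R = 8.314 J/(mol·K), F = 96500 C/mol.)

1.2 × 10^16

E°_cell = +1.72 − (+0.77) = 0.95 V, with n = 1 electron transferred.
At equilibrium E = 0, so the Nernst equation gives ln K = nFE°/RT = (1)(96500)(0.95)/((8.314)(298)) = 37.00.
K = e^37.00 = 1.2 × 10^16.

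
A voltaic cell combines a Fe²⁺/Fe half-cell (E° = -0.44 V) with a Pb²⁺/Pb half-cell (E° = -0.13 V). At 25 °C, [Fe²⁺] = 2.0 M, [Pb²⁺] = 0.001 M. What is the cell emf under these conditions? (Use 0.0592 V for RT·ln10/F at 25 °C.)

The Pb²⁺/Pb couple has the higher reduction potential and acts as the cathode, so E°_cell = -0.13 − (-0.44) = 0.31 V.
Balancing electrons gives n = 2; the reaction quotient is Q = [Fe²⁺]/[Pb²⁺] = 2000.
At 25 °C, E = E° − (0.0592/n) log Q = 0.31 − (0.0592/2)(3.301) = 0.310 − 0.098 = 0.212 V.

0.212 V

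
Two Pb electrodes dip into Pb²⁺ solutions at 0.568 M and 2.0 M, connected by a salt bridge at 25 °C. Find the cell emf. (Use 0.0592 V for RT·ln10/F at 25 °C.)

0.016 V

Both half-cells are Pb²⁺/Pb, so E°_cell = 0. The concentrated side is the cathode; the cell reaction moves Pb²⁺ from high to low concentration with n = 2.
Q = [Pb²⁺]_dilute/[Pb²⁺]_conc = 0.568/2.0 = 0.284.
E = 0 − (0.0592/2) log Q = −(0.0592/2)(-0.547) = 0.0162 V.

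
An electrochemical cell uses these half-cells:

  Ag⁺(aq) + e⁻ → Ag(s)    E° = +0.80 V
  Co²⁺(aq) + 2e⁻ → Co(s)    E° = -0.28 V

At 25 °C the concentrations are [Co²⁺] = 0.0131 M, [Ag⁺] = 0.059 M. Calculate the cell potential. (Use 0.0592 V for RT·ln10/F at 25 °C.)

The Ag⁺/Ag couple has the higher reduction potential and acts as the cathode, so E°_cell = +0.80 − (-0.28) = 1.08 V.
Balancing electrons gives n = 2; the reaction quotient is Q = [Co²⁺]/[Ag⁺]^2 = 3.76.
At 25 °C, E = E° − (0.0592/n) log Q = 1.08 − (0.0592/2)(0.576) = 1.080 − 0.017 = 1.063 V.

1.06 V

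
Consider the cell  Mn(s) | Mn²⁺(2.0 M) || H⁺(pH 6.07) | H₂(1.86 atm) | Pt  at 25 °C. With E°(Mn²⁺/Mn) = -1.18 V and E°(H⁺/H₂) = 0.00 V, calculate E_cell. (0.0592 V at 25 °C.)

The hydrogen couple is the cathode, so E°_cell = 1.18 V; n = 2.
[H⁺] = 10^(−6.07) = 8.5 × 10^-7 M, and Q = [Mn²⁺]·P(H₂) / [H⁺]^2 = 5.14 × 10^12.
E = E° − (0.0592/2) log Q = 1.18 − (0.0592/2)(12.711) = 0.804 V.

0.80 V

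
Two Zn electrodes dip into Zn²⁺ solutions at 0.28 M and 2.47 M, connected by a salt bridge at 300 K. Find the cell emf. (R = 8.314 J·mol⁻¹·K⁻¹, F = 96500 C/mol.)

Both half-cells are Zn²⁺/Zn, so E°_cell = 0. The concentrated side is the cathode; the cell reaction moves Zn²⁺ from high to low concentration with n = 2.
Q = [Zn²⁺]_dilute/[Zn²⁺]_conc = 0.28/2.47 = 0.113.
E = 0 − (RT/nF) ln Q = −((8.314×300)/(2×96500))(-2.177) = 0.0281 V.

0.028 V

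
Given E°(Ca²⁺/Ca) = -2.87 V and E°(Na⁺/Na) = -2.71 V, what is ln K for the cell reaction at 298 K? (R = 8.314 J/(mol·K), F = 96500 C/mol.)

E°_cell = -2.71 − (-2.87) = 0.16 V, with n = 2 electrons transferred.
At equilibrium E = 0, so the Nernst equation gives ln K = nFE°/RT = (2)(96500)(0.16)/((8.314)(298)) = 12.46.

ln K = 12.5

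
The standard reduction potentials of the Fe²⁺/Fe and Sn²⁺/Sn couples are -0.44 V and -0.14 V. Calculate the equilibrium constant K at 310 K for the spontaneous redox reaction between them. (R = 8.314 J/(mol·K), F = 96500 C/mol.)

E°_cell = -0.14 − (-0.44) = 0.30 V, with n = 2 electrons transferred.
At equilibrium E = 0, so the Nernst equation gives ln K = nFE°/RT = (2)(96500)(0.30)/((8.314)(310)) = 22.47.
K = e^22.47 = 5.7 × 10^9.

5.7 × 10^9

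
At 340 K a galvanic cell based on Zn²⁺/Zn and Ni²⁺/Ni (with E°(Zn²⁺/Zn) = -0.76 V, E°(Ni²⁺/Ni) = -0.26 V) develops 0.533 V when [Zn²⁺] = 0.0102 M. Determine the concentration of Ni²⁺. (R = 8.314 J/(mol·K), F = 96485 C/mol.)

From the Nernst equation, ln Q = nF(E° − E)/RT = 2×96485×(0.50 − 0.533)/(8.314×340) = -2.253, so Q = 0.105.
With Q = [Zn²⁺]/[Ni²⁺] and the known concentrations, [Ni²⁺] in the denominator gives [Ni²⁺] = 0.097 M.

0.097 M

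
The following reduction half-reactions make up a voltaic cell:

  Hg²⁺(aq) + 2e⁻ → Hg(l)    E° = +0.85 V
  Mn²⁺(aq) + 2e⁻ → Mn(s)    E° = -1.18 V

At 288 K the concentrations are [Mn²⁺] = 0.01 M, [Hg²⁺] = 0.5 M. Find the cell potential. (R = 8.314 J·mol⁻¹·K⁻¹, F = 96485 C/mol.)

The Hg²⁺/Hg couple has the higher reduction potential and acts as the cathode, so E°_cell = +0.85 − (-1.18) = 2.03 V.
Balancing electrons gives n = 2; the reaction quotient is Q = [Mn²⁺]/[Hg²⁺] = 0.0200.
E = E° − (RT/nF) ln Q = 2.03 − (8.314×288)/(2×96485) × (-3.912) = 2.030 + 0.049 = 2.079 V.

2.08 V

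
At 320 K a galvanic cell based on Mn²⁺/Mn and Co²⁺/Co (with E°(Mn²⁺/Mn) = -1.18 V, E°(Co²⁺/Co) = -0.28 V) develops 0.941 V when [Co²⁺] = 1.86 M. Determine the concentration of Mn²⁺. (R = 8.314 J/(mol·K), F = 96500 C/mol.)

From the Nernst equation, ln Q = nF(E° − E)/RT = 2×96500×(0.90 − 0.941)/(8.314×320) = -2.974, so Q = 0.0511.
With Q = [Mn²⁺]/[Co²⁺] and the known concentrations, [Mn²⁺] in the numerator gives [Mn²⁺] = 0.095 M.

0.095 M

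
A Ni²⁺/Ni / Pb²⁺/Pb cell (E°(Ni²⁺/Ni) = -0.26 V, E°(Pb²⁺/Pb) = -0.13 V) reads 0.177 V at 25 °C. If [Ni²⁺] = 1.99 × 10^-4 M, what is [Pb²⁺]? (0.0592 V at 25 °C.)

0.0077 M

From the Nernst equation, log Q = n(E° − E)/0.0592 = 2(0.13 − 0.177)/0.0592 = -1.588, so Q = 0.0258.
With Q = [Ni²⁺]/[Pb²⁺] and the known concentrations, [Pb²⁺] in the denominator gives [Pb²⁺] = 0.0077 M.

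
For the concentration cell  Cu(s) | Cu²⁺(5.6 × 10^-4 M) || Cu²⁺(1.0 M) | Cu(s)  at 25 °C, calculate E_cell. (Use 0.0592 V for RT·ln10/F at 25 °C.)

Both half-cells are Cu²⁺/Cu, so E°_cell = 0. The concentrated side is the cathode; the cell reaction moves Cu²⁺ from high to low concentration with n = 2.
Q = [Cu²⁺]_dilute/[Cu²⁺]_conc = 5.6 × 10^-4/1.0 = 5.6 × 10^-4.
E = 0 − (0.0592/2) log Q = −(0.0592/2)(-3.252) = 0.0963 V.

0.096 V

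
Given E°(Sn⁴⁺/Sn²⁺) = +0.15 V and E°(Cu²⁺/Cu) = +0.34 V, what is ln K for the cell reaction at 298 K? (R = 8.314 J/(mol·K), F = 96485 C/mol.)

E°_cell = +0.34 − (+0.15) = 0.19 V, with n = 2 electrons transferred.
At equilibrium E = 0, so the Nernst equation gives ln K = nFE°/RT = (2)(96485)(0.19)/((8.314)(298)) = 14.80.

ln K = 14.8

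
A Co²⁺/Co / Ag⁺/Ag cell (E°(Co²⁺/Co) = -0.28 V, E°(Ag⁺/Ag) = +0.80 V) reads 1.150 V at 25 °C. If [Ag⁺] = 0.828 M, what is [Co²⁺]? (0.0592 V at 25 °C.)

From the Nernst equation, log Q = n(E° − E)/0.0592 = 2(1.08 − 1.150)/0.0592 = -2.365, so Q = 0.00432.
With Q = [Co²⁺]/[Ag⁺]^2 and the known concentrations, [Co²⁺] in the numerator gives [Co²⁺] = 0.003 M.

0.003 M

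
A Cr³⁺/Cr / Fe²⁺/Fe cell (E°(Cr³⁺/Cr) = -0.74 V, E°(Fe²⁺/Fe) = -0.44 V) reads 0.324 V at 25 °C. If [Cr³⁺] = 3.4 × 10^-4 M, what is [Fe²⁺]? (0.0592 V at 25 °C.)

0.032 M

From the Nernst equation, log Q = n(E° − E)/0.0592 = 6(0.30 − 0.324)/0.0592 = -2.432, so Q = 0.00369.
With Q = [Cr³⁺]^2/[Fe²⁺]^3 and the known concentrations, [Fe²⁺]^3 in the denominator gives [Fe²⁺] = 0.032 M.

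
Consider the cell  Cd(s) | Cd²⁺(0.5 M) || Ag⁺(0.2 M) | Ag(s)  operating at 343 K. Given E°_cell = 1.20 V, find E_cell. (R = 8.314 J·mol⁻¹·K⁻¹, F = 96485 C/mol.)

Balancing electrons gives n = 2; the reaction quotient is Q = [Cd²⁺]/[Ag⁺]^2 = 12.5.
E = E° − (RT/nF) ln Q = 1.20 − (8.314×343)/(2×96485) × (2.526) = 1.200 − 0.037 = 1.163 V.

1.16 V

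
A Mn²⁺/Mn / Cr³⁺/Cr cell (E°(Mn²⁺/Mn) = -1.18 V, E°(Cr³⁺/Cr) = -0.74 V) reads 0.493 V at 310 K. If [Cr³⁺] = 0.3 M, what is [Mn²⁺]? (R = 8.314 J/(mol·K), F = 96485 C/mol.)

0.0085 M

From the Nernst equation, ln Q = nF(E° − E)/RT = 6×96485×(0.44 − 0.493)/(8.314×310) = -11.905, so Q = 6.76 × 10^-6.
With Q = [Mn²⁺]^3/[Cr³⁺]^2 and the known concentrations, [Mn²⁺]^3 in the numerator gives [Mn²⁺] = 0.0085 M.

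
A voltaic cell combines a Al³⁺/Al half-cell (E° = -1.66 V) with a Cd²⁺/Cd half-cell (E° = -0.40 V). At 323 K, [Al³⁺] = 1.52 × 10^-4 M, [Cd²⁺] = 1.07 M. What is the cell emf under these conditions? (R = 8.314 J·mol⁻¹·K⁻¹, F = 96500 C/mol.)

The Cd²⁺/Cd couple has the higher reduction potential and acts as the cathode, so E°_cell = -0.40 − (-1.66) = 1.26 V.
Balancing electrons gives n = 6; the reaction quotient is Q = [Al³⁺]^2/[Cd²⁺]^3 = 1.89 × 10^-8.
E = E° − (RT/nF) ln Q = 1.26 − (8.314×323)/(6×96500) × (-17.786) = 1.260 + 0.082 = 1.342 V.

1.34 V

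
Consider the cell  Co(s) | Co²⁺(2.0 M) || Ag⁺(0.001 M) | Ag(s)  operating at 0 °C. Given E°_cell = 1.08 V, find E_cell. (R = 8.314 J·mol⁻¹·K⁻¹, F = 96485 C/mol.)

0.909 V

Balancing electrons gives n = 2; the reaction quotient is Q = [Co²⁺]/[Ag⁺]^2 = 2 × 10^6.
E = E° − (RT/nF) ln Q = 1.08 − (8.314×273)/(2×96485) × (14.509) = 1.080 − 0.171 = 0.909 V.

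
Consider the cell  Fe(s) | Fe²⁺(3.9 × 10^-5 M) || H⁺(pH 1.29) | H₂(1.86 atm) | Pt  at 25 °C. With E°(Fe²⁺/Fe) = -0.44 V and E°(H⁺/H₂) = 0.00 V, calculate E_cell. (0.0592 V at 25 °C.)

The hydrogen couple is the cathode, so E°_cell = 0.44 V; n = 2.
[H⁺] = 10^(−1.29) = 0.051 M, and Q = [Fe²⁺]·P(H₂) / [H⁺]^2 = 0.0276.
E = E° − (0.0592/2) log Q = 0.44 − (0.0592/2)(-1.559) = 0.486 V.

0.49 V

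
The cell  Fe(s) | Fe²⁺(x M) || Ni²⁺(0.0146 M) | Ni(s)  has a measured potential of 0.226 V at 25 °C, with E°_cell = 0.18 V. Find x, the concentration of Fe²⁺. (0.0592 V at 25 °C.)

From the Nernst equation, log Q = n(E° − E)/0.0592 = 2(0.18 − 0.226)/0.0592 = -1.554, so Q = 0.0279.
With Q = [Fe²⁺]/[Ni²⁺] and the known concentrations, [Fe²⁺] in the numerator gives [Fe²⁺] = 4.1 × 10^-4 M.

4.1 × 10^-4 M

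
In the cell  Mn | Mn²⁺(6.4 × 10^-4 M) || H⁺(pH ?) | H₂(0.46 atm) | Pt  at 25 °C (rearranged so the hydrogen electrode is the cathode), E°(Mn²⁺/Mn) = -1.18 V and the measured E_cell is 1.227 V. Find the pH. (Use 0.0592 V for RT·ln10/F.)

E°_cell = 1.18 V and n = 2.
log Q = n(E° − E)/0.0592 = 2×(1.18 − 1.227)/0.0592 = -1.588.
With Q = [Mn²⁺]·P(H₂) / [H⁺]^2, solving for [H⁺] gives log[H⁺] = -0.972, so pH = 0.97.

pH = 0.97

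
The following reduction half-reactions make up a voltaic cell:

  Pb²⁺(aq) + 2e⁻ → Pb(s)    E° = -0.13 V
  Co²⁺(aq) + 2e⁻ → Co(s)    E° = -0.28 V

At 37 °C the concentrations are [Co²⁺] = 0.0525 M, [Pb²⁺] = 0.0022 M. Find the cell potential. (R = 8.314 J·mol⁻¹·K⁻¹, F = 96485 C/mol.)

The Pb²⁺/Pb couple has the higher reduction potential and acts as the cathode, so E°_cell = -0.13 − (-0.28) = 0.15 V.
Balancing electrons gives n = 2; the reaction quotient is Q = [Co²⁺]/[Pb²⁺] = 23.9.
E = E° − (RT/nF) ln Q = 0.15 − (8.314×310)/(2×96485) × (3.172) = 0.150 − 0.042 = 0.108 V.

0.108 V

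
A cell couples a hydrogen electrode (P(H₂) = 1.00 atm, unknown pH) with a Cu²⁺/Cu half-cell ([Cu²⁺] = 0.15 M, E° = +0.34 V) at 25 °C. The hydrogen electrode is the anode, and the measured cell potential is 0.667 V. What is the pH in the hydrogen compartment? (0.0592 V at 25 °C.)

pH = 5.94

E°_cell = 0.34 V and n = 2.
log Q = n(E° − E)/0.0592 = 2×(0.34 − 0.667)/0.0592 = -11.047.
With Q = [H⁺]^2 / ([Cu²⁺]·P(H₂)), solving for [H⁺] gives log[H⁺] = -5.936, so pH = 5.94.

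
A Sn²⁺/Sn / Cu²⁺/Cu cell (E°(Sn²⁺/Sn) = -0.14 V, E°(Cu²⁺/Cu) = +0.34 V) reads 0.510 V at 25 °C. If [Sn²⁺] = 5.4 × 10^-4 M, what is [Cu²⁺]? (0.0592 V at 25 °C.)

0.0056 M

From the Nernst equation, log Q = n(E° − E)/0.0592 = 2(0.48 − 0.510)/0.0592 = -1.014, so Q = 0.0969.
With Q = [Sn²⁺]/[Cu²⁺] and the known concentrations, [Cu²⁺] in the denominator gives [Cu²⁺] = 0.0056 M.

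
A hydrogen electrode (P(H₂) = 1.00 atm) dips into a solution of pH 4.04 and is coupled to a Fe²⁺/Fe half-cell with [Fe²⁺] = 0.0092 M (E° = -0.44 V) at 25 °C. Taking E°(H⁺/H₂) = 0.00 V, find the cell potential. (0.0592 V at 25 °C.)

The hydrogen couple is the cathode, so E°_cell = 0.44 V; n = 2.
[H⁺] = 10^(−4.04) = 9.1 × 10^-5 M, and Q = [Fe²⁺]·P(H₂) / [H⁺]^2 = 1.11 × 10^6.
E = E° − (0.0592/2) log Q = 0.44 − (0.0592/2)(6.044) = 0.261 V.

0.26 V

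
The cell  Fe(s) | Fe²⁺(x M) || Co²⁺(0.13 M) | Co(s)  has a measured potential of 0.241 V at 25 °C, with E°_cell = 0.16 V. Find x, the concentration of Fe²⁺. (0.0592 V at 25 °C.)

From the Nernst equation, log Q = n(E° − E)/0.0592 = 2(0.16 − 0.241)/0.0592 = -2.736, so Q = 0.00183.
With Q = [Fe²⁺]/[Co²⁺] and the known concentrations, [Fe²⁺] in the numerator gives [Fe²⁺] = 2.4 × 10^-4 M.

2.4 × 10^-4 M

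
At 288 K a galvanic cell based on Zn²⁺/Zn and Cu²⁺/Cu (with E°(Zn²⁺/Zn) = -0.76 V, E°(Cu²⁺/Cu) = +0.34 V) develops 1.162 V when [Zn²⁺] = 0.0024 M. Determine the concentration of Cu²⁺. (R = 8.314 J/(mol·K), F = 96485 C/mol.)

0.36 M

From the Nernst equation, ln Q = nF(E° − E)/RT = 2×96485×(1.10 − 1.162)/(8.314×288) = -4.997, so Q = 0.00676.
With Q = [Zn²⁺]/[Cu²⁺] and the known concentrations, [Cu²⁺] in the denominator gives [Cu²⁺] = 0.36 M.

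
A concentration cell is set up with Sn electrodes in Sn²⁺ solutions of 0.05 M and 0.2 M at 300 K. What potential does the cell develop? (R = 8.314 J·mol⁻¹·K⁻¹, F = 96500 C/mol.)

Both half-cells are Sn²⁺/Sn, so E°_cell = 0. The concentrated side is the cathode; the cell reaction moves Sn²⁺ from high to low concentration with n = 2.
Q = [Sn²⁺]_dilute/[Sn²⁺]_conc = 0.05/0.2 = 0.250.
E = 0 − (RT/nF) ln Q = −((8.314×300)/(2×96500))(-1.386) = 0.0179 V.

0.018 V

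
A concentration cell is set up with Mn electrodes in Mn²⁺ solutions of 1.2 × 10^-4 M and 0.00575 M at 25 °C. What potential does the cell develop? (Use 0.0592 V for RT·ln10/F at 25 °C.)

Both half-cells are Mn²⁺/Mn, so E°_cell = 0. The concentrated side is the cathode; the cell reaction moves Mn²⁺ from high to low concentration with n = 2.
Q = [Mn²⁺]_dilute/[Mn²⁺]_conc = 1.2 × 10^-4/0.00575 = 0.0209.
E = 0 − (0.0592/2) log Q = −(0.0592/2)(-1.680) = 0.0497 V.

0.050 V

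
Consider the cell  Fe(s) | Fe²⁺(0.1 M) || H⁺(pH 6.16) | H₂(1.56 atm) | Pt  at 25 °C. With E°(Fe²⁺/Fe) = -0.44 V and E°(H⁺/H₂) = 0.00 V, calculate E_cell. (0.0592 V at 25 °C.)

The hydrogen couple is the cathode, so E°_cell = 0.44 V; n = 2.
[H⁺] = 10^(−6.16) = 6.9 × 10^-7 M, and Q = [Fe²⁺]·P(H₂) / [H⁺]^2 = 3.26 × 10^11.
E = E° − (0.0592/2) log Q = 0.44 − (0.0592/2)(11.513) = 0.099 V.

0.099 V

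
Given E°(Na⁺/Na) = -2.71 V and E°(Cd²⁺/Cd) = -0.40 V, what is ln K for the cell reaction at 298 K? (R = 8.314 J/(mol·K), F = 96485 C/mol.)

ln K = 179.9

E°_cell = -0.40 − (-2.71) = 2.31 V, with n = 2 electrons transferred.
At equilibrium E = 0, so the Nernst equation gives ln K = nFE°/RT = (2)(96485)(2.31)/((8.314)(298)) = 179.92.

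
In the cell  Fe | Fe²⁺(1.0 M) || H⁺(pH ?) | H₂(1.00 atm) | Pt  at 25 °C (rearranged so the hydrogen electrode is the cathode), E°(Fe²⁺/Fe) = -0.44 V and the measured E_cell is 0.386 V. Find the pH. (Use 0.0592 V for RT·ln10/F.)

E°_cell = 0.44 V and n = 2.
log Q = n(E° − E)/0.0592 = 2×(0.44 − 0.386)/0.0592 = 1.824.
With Q = [Fe²⁺]·P(H₂) / [H⁺]^2, solving for [H⁺] gives log[H⁺] = -0.912, so pH = 0.91.

pH = 0.91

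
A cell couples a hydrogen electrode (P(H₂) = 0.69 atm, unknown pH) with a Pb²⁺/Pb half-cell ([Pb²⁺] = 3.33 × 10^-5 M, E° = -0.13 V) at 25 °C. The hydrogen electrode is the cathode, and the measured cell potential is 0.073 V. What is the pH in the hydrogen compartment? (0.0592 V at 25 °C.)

pH = 3.28

E°_cell = 0.13 V and n = 2.
log Q = n(E° − E)/0.0592 = 2×(0.13 − 0.073)/0.0592 = 1.926.
With Q = [Pb²⁺]·P(H₂) / [H⁺]^2, solving for [H⁺] gives log[H⁺] = -3.282, so pH = 3.28.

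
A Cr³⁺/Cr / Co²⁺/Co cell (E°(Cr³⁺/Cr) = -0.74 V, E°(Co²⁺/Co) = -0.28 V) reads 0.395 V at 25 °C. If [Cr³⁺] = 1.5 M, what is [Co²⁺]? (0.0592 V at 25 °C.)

From the Nernst equation, log Q = n(E° − E)/0.0592 = 6(0.46 − 0.395)/0.0592 = 6.588, so Q = 3.87 × 10^6.
With Q = [Cr³⁺]^2/[Co²⁺]^3 and the known concentrations, [Co²⁺]^3 in the denominator gives [Co²⁺] = 0.0083 M.

0.0083 M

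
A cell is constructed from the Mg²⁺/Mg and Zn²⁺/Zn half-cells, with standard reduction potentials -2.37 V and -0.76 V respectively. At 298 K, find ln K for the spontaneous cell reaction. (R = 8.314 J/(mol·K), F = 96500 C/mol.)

ln K = 125.4

E°_cell = -0.76 − (-2.37) = 1.61 V, with n = 2 electrons transferred.
At equilibrium E = 0, so the Nernst equation gives ln K = nFE°/RT = (2)(96500)(1.61)/((8.314)(298)) = 125.42.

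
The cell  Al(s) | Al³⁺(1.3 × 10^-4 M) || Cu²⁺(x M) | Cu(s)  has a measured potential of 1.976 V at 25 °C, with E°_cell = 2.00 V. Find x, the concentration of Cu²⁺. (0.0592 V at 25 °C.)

From the Nernst equation, log Q = n(E° − E)/0.0592 = 6(2.00 − 1.976)/0.0592 = 2.432, so Q = 271.
With Q = [Al³⁺]^2/[Cu²⁺]^3 and the known concentrations, [Cu²⁺]^3 in the denominator gives [Cu²⁺] = 4 × 10^-4 M.

4 × 10^-4 M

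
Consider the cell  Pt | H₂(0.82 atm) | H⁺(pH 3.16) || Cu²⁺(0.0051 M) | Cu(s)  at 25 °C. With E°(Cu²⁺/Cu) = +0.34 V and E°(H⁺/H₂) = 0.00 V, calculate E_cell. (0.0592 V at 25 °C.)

The Cu²⁺/Cu couple is the cathode, so E°_cell = 0.34 V; n = 2.
[H⁺] = 10^(−3.16) = 6.9 × 10^-4 M, and Q = [H⁺]^2 / ([Cu²⁺]·P(H₂)) = 1.14 × 10^-4.
E = E° − (0.0592/2) log Q = 0.34 − (0.0592/2)(-3.941) = 0.457 V.

0.46 V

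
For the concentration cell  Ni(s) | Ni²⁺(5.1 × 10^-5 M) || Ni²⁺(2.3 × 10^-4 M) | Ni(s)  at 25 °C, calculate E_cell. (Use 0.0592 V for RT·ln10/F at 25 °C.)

Both half-cells are Ni²⁺/Ni, so E°_cell = 0. The concentrated side is the cathode; the cell reaction moves Ni²⁺ from high to low concentration with n = 2.
Q = [Ni²⁺]_dilute/[Ni²⁺]_conc = 5.1 × 10^-5/2.3 × 10^-4 = 0.222.
E = 0 − (0.0592/2) log Q = −(0.0592/2)(-0.654) = 0.0194 V.

0.019 V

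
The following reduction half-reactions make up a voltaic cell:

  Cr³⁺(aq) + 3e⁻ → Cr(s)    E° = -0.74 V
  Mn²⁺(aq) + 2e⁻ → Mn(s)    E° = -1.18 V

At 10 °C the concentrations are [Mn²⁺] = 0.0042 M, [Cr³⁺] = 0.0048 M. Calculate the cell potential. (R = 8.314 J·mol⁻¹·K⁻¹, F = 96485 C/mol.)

0.463 V

The Cr³⁺/Cr couple has the higher reduction potential and acts as the cathode, so E°_cell = -0.74 − (-1.18) = 0.44 V.
Balancing electrons gives n = 6; the reaction quotient is Q = [Mn²⁺]^3/[Cr³⁺]^2 = 0.00322.
E = E° − (RT/nF) ln Q = 0.44 − (8.314×283)/(6×96485) × (-5.740) = 0.440 + 0.023 = 0.463 V.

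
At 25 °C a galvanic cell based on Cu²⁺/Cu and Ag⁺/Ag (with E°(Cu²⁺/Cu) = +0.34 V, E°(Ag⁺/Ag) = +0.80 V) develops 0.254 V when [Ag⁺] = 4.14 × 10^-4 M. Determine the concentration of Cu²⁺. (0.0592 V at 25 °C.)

From the Nernst equation, log Q = n(E° − E)/0.0592 = 2(0.46 − 0.254)/0.0592 = 6.959, so Q = 9.11 × 10^6.
With Q = [Cu²⁺]/[Ag⁺]^2 and the known concentrations, [Cu²⁺] in the numerator gives [Cu²⁺] = 1.6 M.

1.6 M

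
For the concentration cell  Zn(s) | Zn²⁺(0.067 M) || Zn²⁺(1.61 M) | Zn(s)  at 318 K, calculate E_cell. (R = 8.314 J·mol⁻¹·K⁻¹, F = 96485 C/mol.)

Both half-cells are Zn²⁺/Zn, so E°_cell = 0. The concentrated side is the cathode; the cell reaction moves Zn²⁺ from high to low concentration with n = 2.
Q = [Zn²⁺]_dilute/[Zn²⁺]_conc = 0.067/1.61 = 0.0416.
E = 0 − (RT/nF) ln Q = −((8.314×318)/(2×96485))(-3.179) = 0.0436 V.

0.044 V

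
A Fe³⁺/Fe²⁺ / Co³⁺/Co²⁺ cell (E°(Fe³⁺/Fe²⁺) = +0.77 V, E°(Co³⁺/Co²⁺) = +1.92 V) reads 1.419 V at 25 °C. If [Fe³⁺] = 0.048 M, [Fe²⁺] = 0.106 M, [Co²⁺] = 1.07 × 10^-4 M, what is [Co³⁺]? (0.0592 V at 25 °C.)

From the Nernst equation, log Q = n(E° − E)/0.0592 = 1(1.15 − 1.419)/0.0592 = -4.544, so Q = 2.86 × 10^-5.
With Q = [Fe³⁺]·[Co²⁺]/([Fe²⁺]·[Co³⁺]) and the known concentrations, [Co³⁺] in the denominator gives [Co³⁺] = 1.7 M.

1.7 M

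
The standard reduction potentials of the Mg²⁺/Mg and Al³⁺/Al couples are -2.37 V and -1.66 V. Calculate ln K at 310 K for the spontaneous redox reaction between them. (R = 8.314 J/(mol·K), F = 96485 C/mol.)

E°_cell = -1.66 − (-2.37) = 0.71 V, with n = 6 electrons transferred.
At equilibrium E = 0, so the Nernst equation gives ln K = nFE°/RT = (6)(96485)(0.71)/((8.314)(310)) = 159.48.

ln K = 159.5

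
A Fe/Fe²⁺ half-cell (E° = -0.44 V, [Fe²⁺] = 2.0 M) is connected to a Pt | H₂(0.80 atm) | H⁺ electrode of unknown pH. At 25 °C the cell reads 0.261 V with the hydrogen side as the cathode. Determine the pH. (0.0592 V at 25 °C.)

E°_cell = 0.44 V and n = 2.
log Q = n(E° − E)/0.0592 = 2×(0.44 − 0.261)/0.0592 = 6.047.
With Q = [Fe²⁺]·P(H₂) / [H⁺]^2, solving for [H⁺] gives log[H⁺] = -2.922, so pH = 2.92.

pH = 2.92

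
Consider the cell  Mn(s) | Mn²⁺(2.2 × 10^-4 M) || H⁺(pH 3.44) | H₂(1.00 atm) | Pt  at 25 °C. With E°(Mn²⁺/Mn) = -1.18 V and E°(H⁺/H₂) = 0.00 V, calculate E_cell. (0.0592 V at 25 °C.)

The hydrogen couple is the cathode, so E°_cell = 1.18 V; n = 2.
[H⁺] = 10^(−3.44) = 3.6 × 10^-4 M, and Q = [Mn²⁺]·P(H₂) / [H⁺]^2 = 1670.
E = E° − (0.0592/2) log Q = 1.18 − (0.0592/2)(3.222) = 1.085 V.

1.08 V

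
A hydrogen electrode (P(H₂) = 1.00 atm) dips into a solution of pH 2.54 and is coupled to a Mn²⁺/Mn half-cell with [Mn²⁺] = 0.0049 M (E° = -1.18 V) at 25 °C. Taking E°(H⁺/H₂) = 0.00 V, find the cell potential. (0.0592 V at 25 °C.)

The hydrogen couple is the cathode, so E°_cell = 1.18 V; n = 2.
[H⁺] = 10^(−2.54) = 0.0029 M, and Q = [Mn²⁺]·P(H₂) / [H⁺]^2 = 589.
E = E° − (0.0592/2) log Q = 1.18 − (0.0592/2)(2.770) = 1.098 V.

1.10 V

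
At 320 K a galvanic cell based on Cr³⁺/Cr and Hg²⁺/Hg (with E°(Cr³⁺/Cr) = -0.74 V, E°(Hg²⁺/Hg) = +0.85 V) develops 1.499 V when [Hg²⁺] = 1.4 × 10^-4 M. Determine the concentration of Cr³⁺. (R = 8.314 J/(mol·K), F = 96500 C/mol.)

From the Nernst equation, ln Q = nF(E° − E)/RT = 6×96500×(1.59 − 1.499)/(8.314×320) = 19.804, so Q = 3.99 × 10^8.
With Q = [Cr³⁺]^2/[Hg²⁺]^3 and the known concentrations, [Cr³⁺]^2 in the numerator gives [Cr³⁺] = 0.033 M.

0.033 M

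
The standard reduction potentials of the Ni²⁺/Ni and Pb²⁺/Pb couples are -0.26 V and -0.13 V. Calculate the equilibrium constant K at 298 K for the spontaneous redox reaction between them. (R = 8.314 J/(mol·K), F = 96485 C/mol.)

2.5 × 10^4

E°_cell = -0.13 − (-0.26) = 0.13 V, with n = 2 electrons transferred.
At equilibrium E = 0, so the Nernst equation gives ln K = nFE°/RT = (2)(96485)(0.13)/((8.314)(298)) = 10.13.
K = e^10.13 = 2.5 × 10^4.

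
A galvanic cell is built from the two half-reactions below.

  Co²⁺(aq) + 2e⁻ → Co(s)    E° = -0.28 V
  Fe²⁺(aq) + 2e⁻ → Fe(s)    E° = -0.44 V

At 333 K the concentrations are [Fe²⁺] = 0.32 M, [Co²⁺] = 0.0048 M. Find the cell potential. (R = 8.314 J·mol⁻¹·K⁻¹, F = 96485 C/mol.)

The Co²⁺/Co couple has the higher reduction potential and acts as the cathode, so E°_cell = -0.28 − (-0.44) = 0.16 V.
Balancing electrons gives n = 2; the reaction quotient is Q = [Fe²⁺]/[Co²⁺] = 66.7.
E = E° − (RT/nF) ln Q = 0.16 − (8.314×333)/(2×96485) × (4.200) = 0.160 − 0.060 = 0.100 V.

0.100 V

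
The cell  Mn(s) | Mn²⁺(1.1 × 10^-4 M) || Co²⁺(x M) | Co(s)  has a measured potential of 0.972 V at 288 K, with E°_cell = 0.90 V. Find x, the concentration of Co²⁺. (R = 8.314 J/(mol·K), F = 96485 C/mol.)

0.036 M

From the Nernst equation, ln Q = nF(E° − E)/RT = 2×96485×(0.90 − 0.972)/(8.314×288) = -5.803, so Q = 0.00302.
With Q = [Mn²⁺]/[Co²⁺] and the known concentrations, [Co²⁺] in the denominator gives [Co²⁺] = 0.036 M.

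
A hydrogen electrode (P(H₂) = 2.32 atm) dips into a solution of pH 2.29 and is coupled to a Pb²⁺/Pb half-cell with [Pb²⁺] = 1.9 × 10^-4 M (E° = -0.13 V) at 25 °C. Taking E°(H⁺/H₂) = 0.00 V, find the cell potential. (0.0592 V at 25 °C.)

The hydrogen couple is the cathode, so E°_cell = 0.13 V; n = 2.
[H⁺] = 10^(−2.29) = 0.0051 M, and Q = [Pb²⁺]·P(H₂) / [H⁺]^2 = 16.8.
E = E° − (0.0592/2) log Q = 0.13 − (0.0592/2)(1.224) = 0.094 V.

0.094 V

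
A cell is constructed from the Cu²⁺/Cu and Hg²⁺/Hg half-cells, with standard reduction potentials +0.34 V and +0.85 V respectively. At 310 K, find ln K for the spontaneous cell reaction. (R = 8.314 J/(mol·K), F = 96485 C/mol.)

E°_cell = +0.85 − (+0.34) = 0.51 V, with n = 2 electrons transferred.
At equilibrium E = 0, so the Nernst equation gives ln K = nFE°/RT = (2)(96485)(0.51)/((8.314)(310)) = 38.18.

ln K = 38.2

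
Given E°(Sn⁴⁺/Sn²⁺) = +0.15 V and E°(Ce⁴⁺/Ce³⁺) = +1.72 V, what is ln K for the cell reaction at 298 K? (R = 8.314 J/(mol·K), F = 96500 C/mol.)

ln K = 122.3

E°_cell = +1.72 − (+0.15) = 1.57 V, with n = 2 electrons transferred.
At equilibrium E = 0, so the Nernst equation gives ln K = nFE°/RT = (2)(96500)(1.57)/((8.314)(298)) = 122.30.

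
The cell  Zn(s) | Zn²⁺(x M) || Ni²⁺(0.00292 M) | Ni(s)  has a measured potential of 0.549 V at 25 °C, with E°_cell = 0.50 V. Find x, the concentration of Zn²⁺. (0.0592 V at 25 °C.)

From the Nernst equation, log Q = n(E° − E)/0.0592 = 2(0.50 − 0.549)/0.0592 = -1.655, so Q = 0.0221.
With Q = [Zn²⁺]/[Ni²⁺] and the known concentrations, [Zn²⁺] in the numerator gives [Zn²⁺] = 6.5 × 10^-5 M.

6.5 × 10^-5 M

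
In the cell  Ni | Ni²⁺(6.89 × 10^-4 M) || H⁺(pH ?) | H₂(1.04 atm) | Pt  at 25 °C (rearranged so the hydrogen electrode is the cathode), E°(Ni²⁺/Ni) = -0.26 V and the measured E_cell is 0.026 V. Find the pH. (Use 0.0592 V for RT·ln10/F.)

pH = 5.53

E°_cell = 0.26 V and n = 2.
log Q = n(E° − E)/0.0592 = 2×(0.26 − 0.026)/0.0592 = 7.905.
With Q = [Ni²⁺]·P(H₂) / [H⁺]^2, solving for [H⁺] gives log[H⁺] = -5.525, so pH = 5.53.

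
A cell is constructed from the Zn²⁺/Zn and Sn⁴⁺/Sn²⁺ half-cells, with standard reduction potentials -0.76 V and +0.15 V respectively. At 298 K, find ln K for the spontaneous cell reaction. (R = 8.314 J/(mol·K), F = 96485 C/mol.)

E°_cell = +0.15 − (-0.76) = 0.91 V, with n = 2 electrons transferred.
At equilibrium E = 0, so the Nernst equation gives ln K = nFE°/RT = (2)(96485)(0.91)/((8.314)(298)) = 70.88.

ln K = 70.9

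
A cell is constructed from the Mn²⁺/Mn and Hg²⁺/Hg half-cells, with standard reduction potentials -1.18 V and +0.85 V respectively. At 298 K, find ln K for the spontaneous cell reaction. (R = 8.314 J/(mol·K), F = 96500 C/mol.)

ln K = 158.1

E°_cell = +0.85 − (-1.18) = 2.03 V, with n = 2 electrons transferred.
At equilibrium E = 0, so the Nernst equation gives ln K = nFE°/RT = (2)(96500)(2.03)/((8.314)(298)) = 158.13.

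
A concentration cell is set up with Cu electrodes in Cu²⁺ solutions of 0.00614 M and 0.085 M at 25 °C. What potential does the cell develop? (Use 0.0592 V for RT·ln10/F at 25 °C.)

0.034 V

Both half-cells are Cu²⁺/Cu, so E°_cell = 0. The concentrated side is the cathode; the cell reaction moves Cu²⁺ from high to low concentration with n = 2.
Q = [Cu²⁺]_dilute/[Cu²⁺]_conc = 0.00614/0.085 = 0.0722.
E = 0 − (0.0592/2) log Q = −(0.0592/2)(-1.141) = 0.0338 V.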